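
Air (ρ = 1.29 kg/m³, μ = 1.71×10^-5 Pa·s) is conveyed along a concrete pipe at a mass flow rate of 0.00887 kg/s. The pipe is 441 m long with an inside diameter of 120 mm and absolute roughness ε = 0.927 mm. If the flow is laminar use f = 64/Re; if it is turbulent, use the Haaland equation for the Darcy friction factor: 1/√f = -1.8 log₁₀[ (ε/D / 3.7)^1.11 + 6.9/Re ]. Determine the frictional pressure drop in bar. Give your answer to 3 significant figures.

ΔP ≈ 3.89×10^-4 bar

A = πD²/4 = π(0.12)²/4 = 0.01131 m²; mean velocity V = ṁ/(ρA) = 0.00887/(1.29 · 0.01131) = 0.608 m/s.
Reynolds number Re = ρVD/μ = 1.29 · 0.608 · 0.12 / 1.71e-05 = 5504.
Re > 4000 → turbulent. Relative roughness ε/D = 0.000927/0.12 = 0.00773. Haaland: 1/√f = -1.8 log₁₀[(0.00773/3.7)^1.11 + 6.9/5504] = -1.8 log₁₀[0.00106 + 0.00125] = 4.745, so f = 0.04442.
Darcy-Weisbach: ΔP = f(L/D)(ρV²/2) = 0.04442·(441/0.12)·(1.29·0.608²/2) = 0.04442·3675·0.2384 = 38.92 Pa.
ΔP = 38.92 Pa = 3.89×10^-4 bar.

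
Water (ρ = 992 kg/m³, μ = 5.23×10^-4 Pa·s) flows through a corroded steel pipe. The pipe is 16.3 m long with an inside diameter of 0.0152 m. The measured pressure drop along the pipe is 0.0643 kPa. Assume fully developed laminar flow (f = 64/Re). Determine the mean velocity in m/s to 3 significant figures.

V ≈ 0.0545 m/s

For laminar flow, f = 64/Re with Re = ρVD/μ, so Darcy-Weisbach reduces to ΔP = 32μLV/D². Solving for V: V = ΔP·D²/(32μL) = 64.3·(0.0152)²/(32·0.000523·16.3) = 0.05446 m/s.
Check: Re = ρVD/μ = 992·0.05446·0.0152/0.000523 = 1570 < 2300, so the laminar assumption holds.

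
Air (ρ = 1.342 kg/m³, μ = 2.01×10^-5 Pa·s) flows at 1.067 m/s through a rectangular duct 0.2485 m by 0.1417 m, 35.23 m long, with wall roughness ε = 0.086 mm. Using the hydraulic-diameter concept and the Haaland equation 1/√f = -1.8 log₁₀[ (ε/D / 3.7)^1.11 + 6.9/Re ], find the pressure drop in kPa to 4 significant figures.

ΔP ≈ 0.004403 kPa

Hydraulic diameter D_h = 4A/P = 4·(0.2485·0.1417)/(2·(0.2485+0.1417)) = 0.1408/0.7804 = 0.1805 m.
Re = ρVD_h/μ = 1.342·1.067·0.1805/2.01e-05 = 1.286e+04.
ε/D_h = 8.6e-05/0.1805 = 0.000476; Haaland gives 1/√f = -1.8 log₁₀[4.81e-05+0.000537] = 5.819, so f = 0.02953.
ΔP = f(L/D_h)(ρV²/2) = 0.02953·35.23/0.1805·0.7639 = 4.403 Pa.
ΔP = 0.004403 kPa.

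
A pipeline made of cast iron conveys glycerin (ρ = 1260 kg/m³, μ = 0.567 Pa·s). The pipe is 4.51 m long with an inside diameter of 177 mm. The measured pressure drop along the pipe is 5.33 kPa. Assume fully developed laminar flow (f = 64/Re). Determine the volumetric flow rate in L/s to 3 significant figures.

Q ≈ 50.2 L/s

For laminar flow, f = 64/Re with Re = ρVD/μ, so Darcy-Weisbach reduces to ΔP = 32μLV/D². Solving for V: V = ΔP·D²/(32μL) = 5330·(0.177)²/(32·0.567·4.51) = 2.041 m/s.
Check: Re = ρVD/μ = 1260·2.041·0.177/0.567 = 802.6 < 2300, so the laminar assumption holds.
Q = V·A = 2.041·(π/4·0.177²) = 0.05021 m³/s = 50.2 L/s.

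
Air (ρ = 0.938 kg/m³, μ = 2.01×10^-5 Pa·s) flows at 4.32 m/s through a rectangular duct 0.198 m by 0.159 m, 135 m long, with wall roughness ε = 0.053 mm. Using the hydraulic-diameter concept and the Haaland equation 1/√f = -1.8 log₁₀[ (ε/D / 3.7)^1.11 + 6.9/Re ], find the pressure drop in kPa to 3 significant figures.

ΔP ≈ 0.155 kPa

Hydraulic diameter D_h = 4A/P = 4·(0.198·0.159)/(2·(0.198+0.159)) = 0.1259/0.714 = 0.1764 m.
Re = ρVD_h/μ = 0.938·4.32·0.1764/2.01e-05 = 3.556e+04.
ε/D_h = 5.3e-05/0.1764 = 0.000301; Haaland gives 1/√f = -1.8 log₁₀[2.88e-05+0.000194] = 6.573, so f = 0.02314.
ΔP = f(L/D_h)(ρV²/2) = 0.02314·135/0.1764·8.753 = 155 Pa.
ΔP = 0.155 kPa.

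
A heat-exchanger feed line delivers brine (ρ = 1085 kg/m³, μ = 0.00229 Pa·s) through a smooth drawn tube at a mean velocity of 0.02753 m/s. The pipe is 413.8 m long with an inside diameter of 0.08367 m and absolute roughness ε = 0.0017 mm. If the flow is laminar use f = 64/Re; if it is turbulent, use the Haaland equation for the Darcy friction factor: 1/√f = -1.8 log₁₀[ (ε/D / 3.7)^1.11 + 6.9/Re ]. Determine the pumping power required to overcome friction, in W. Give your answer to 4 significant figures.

P ≈ 0.01805 W

Reynolds number Re = ρVD/μ = 1085 · 0.02753 · 0.08367 / 0.00229 = 1091.
Re < 2300 → laminar flow, so f = 64/Re = 64/1091 = 0.05864 (the turbulent correlation is not needed).
Darcy-Weisbach: ΔP = f(L/D)(ρV²/2) = 0.05864·(413.8/0.08367)·(1085·0.02753²/2) = 0.05864·4946·0.4112 = 119.2 Pa.
Q = V·A = 0.02753·0.005498 = 0.0001514 m³/s.
Pumping power P = QΔP = 0.0001514·119.2 = 0.018050 W = 0.01805 W.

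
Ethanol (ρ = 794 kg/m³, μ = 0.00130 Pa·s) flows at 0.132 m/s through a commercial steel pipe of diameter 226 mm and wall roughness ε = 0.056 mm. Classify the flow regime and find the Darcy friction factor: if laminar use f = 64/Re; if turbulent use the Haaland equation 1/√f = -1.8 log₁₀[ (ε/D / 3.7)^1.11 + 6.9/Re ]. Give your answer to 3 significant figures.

Re = ρVD/μ = 794·0.132·0.226/0.0013 = 1.822e+04.
Re > 4000 → turbulent. ε/D = 5.6e-05/0.226 = 0.000248; Haaland: 1/√f = -1.8 log₁₀[2.33e-05 + 0.000379] = 6.112, so f = 0.02676.

f ≈ 0.0268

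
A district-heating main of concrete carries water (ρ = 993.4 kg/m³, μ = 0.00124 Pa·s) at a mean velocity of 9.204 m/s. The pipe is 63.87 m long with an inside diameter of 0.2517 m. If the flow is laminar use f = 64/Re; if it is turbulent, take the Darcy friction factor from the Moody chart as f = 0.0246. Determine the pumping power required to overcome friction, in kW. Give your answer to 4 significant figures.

Reynolds number Re = ρVD/μ = 993.4 · 9.204 · 0.2517 / 0.00124 = 1.856e+06.
Re > 4000 → turbulent; use the Moody-chart value f = 0.0246.
Darcy-Weisbach: ΔP = f(L/D)(ρV²/2) = 0.0246·(63.87/0.2517)·(993.4·9.204²/2) = 0.0246·253.8·4.208e+04 = 2.627e+05 Pa.
Q = V·A = 9.204·0.04976 = 0.458 m³/s.
Pumping power P = QΔP = 0.458·2.627e+05 = 120290 W = 120.3 kW.

P ≈ 120.3 kW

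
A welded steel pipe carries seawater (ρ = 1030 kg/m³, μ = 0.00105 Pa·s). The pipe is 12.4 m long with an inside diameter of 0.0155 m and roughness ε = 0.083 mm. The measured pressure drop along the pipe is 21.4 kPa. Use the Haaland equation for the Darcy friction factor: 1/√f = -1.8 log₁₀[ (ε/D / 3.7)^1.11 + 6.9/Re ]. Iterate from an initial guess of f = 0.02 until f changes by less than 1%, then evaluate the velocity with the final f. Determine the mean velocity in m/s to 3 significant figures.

Rearranging Darcy-Weisbach: V = √(2·ΔP·D/(f·L·ρ)). With ε/D = 8.3e-05/0.0155 = 0.00535, iterate starting from f = 0.02:
  f = 0.02 → V = √(2·2.14e+04·0.0155/(0.02·12.4·1030)) = 1.612 m/s; Re = ρVD/μ = 2.45e+04; f → 0.03416
  f = 0.03416 → V = 1.233 m/s; Re = 1.875e+04; f → 0.035
  f = 0.035 → V = 1.218 m/s; Re = 1.852e+04; f → 0.03505
Converged (Δf/f < 1%). With the final f = 0.03505: V = √(2·2.14e+04·0.0155/(0.03505·12.4·1030)) = 1.217 m/s.

V ≈ 1.22 m/s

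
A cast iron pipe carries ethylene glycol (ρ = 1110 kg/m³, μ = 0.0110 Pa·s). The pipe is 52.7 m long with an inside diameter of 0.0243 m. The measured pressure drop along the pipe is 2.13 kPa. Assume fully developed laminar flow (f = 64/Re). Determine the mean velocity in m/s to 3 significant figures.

For laminar flow, f = 64/Re with Re = ρVD/μ, so Darcy-Weisbach reduces to ΔP = 32μLV/D². Solving for V: V = ΔP·D²/(32μL) = 2130·(0.0243)²/(32·0.011·52.7) = 0.0678 m/s.
Check: Re = ρVD/μ = 1110·0.0678·0.0243/0.011 = 166.3 < 2300, so the laminar assumption holds.

V ≈ 0.0678 m/s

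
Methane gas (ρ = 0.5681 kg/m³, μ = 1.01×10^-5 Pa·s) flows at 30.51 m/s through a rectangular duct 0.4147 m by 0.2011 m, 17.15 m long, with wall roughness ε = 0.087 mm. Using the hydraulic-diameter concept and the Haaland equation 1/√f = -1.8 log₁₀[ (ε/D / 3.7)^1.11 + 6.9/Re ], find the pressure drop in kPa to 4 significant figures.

Hydraulic diameter D_h = 4A/P = 4·(0.4147·0.2011)/(2·(0.4147+0.2011)) = 0.3336/1.232 = 0.2709 m.
Re = ρVD_h/μ = 0.5681·30.51·0.2709/1.01e-05 = 4.648e+05.
ε/D_h = 8.7e-05/0.2709 = 0.000321; Haaland gives 1/√f = -1.8 log₁₀[3.1e-05+1.48e-05] = 7.809, so f = 0.0164.
ΔP = f(L/D_h)(ρV²/2) = 0.0164·17.15/0.2709·264.4 = 274.5 Pa.
ΔP = 0.2745 kPa.

ΔP ≈ 0.2745 kPa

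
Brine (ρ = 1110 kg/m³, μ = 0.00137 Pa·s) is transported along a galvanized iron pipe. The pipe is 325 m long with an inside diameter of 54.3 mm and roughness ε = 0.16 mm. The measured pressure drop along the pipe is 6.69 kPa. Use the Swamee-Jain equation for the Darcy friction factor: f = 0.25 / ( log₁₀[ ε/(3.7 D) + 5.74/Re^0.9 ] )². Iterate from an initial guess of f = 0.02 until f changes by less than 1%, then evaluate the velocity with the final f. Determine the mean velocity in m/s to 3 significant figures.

Rearranging Darcy-Weisbach: V = √(2·ΔP·D/(f·L·ρ)). With ε/D = 0.00016/0.0543 = 0.00295, iterate starting from f = 0.02:
  f = 0.02 → V = √(2·6690·0.0543/(0.02·325·1110)) = 0.3173 m/s; Re = ρVD/μ = 1.396e+04; f → 0.03356
  f = 0.03356 → V = 0.245 m/s; Re = 1.078e+04; f → 0.0351
  f = 0.0351 → V = 0.2395 m/s; Re = 1.054e+04; f → 0.03525
Converged (Δf/f < 1%). With the final f = 0.03525: V = √(2·6690·0.0543/(0.03525·325·1110)) = 0.239 m/s.

V ≈ 0.239 m/s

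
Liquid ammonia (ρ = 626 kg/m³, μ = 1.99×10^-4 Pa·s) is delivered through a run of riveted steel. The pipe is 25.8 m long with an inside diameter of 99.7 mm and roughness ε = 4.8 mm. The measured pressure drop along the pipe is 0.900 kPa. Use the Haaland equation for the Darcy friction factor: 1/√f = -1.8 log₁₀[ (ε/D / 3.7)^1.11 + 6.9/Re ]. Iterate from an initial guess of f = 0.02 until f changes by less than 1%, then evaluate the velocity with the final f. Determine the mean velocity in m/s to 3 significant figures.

Rearranging Darcy-Weisbach: V = √(2·ΔP·D/(f·L·ρ)). With ε/D = 0.0048/0.0997 = 0.0481, iterate starting from f = 0.02:
  f = 0.02 → V = √(2·900·0.0997/(0.02·25.8·626)) = 0.7454 m/s; Re = ρVD/μ = 2.338e+05; f → 0.07056
  f = 0.07056 → V = 0.3968 m/s; Re = 1.245e+05; f → 0.07065
Converged (Δf/f < 1%). With the final f = 0.07065: V = √(2·900·0.0997/(0.07065·25.8·626)) = 0.3966 m/s.

V ≈ 0.397 m/s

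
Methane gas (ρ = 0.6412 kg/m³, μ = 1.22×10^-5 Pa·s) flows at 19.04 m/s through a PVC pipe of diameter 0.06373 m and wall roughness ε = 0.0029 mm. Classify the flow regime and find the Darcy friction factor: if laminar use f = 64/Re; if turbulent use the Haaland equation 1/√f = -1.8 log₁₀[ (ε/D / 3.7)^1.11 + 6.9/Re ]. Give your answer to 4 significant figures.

f ≈ 0.01976

Re = ρVD/μ = 0.6412·19.04·0.06373/1.22e-05 = 6.377e+04.
Re > 4000 → turbulent. ε/D = 2.9e-06/0.06373 = 4.55e-05; Haaland: 1/√f = -1.8 log₁₀[3.55e-06 + 0.000108] = 7.113, so f = 0.01976.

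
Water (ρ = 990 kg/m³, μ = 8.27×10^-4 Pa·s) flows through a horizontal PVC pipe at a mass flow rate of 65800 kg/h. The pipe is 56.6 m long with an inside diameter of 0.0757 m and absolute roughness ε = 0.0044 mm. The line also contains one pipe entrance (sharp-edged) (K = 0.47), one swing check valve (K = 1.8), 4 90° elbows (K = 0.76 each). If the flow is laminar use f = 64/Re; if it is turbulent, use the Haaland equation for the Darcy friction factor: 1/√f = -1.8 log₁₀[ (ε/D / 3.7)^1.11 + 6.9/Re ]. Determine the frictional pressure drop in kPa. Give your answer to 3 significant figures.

ΔP ≈ 134 kPa

ṁ = 65800 kg/h = 65800/3600 = 18.28 kg/s.
A = πD²/4 = π(0.0757)²/4 = 0.004501 m²; mean velocity V = ṁ/(ρA) = 18.28/(990 · 0.004501) = 4.102 m/s.
Reynolds number Re = ρVD/μ = 990 · 4.102 · 0.0757 / 0.000827 = 3.717e+05.
Re > 4000 → turbulent. Relative roughness ε/D = 4.4e-06/0.0757 = 5.81e-05. Haaland: 1/√f = -1.8 log₁₀[(5.81e-05/3.7)^1.11 + 6.9/3.717e+05] = -1.8 log₁₀[4.65e-06 + 1.86e-05] = 8.342, so f = 0.01437.
Total minor-loss coefficient ΣK = 1·0.47 + 1·1.8 + 4·0.76 = 5.31.
ΔP = [f·L/D + ΣK]·(ρV²/2) = [0.01437·56.6/0.0757 + 5.31]·(990·4.102²/2) = [10.75 + 5.31]·8329 = 1.337e+05 Pa.
ΔP = 1.337e+05 Pa = 134 kPa.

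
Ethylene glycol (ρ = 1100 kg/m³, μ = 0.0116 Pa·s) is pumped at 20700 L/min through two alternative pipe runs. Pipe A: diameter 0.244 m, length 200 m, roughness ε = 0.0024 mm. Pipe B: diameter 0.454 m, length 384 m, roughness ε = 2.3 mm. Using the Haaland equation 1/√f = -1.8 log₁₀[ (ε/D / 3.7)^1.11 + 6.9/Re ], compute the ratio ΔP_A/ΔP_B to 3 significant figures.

ΔP_A/ΔP_B ≈ 5.92

Pipe A: V = Q/A = 0.345/0.04676 = 7.378 m/s; Re = 1.707e+05; ε/D = 9.84e-06; Haaland → f = 0.01604; ΔP_A = f(L/D)(ρV²/2) = 3.937e+05 Pa.
Pipe B: V = Q/A = 0.345/0.1619 = 2.131 m/s; Re = 9.175e+04; ε/D = 0.00507; Haaland → f = 0.03147; ΔP_B = f(L/D)(ρV²/2) = 6.649e+04 Pa.
ΔP_A/ΔP_B = 3.937e+05/6.649e+04 = 5.92.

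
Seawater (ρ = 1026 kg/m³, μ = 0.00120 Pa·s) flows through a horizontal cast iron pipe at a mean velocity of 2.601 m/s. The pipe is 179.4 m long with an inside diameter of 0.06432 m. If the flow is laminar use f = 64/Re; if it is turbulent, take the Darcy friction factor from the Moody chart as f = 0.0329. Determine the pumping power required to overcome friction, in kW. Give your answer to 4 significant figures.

Reynolds number Re = ρVD/μ = 1026 · 2.601 · 0.06432 / 0.0012 = 1.43e+05.
Re > 4000 → turbulent; use the Moody-chart value f = 0.0329.
Darcy-Weisbach: ΔP = f(L/D)(ρV²/2) = 0.0329·(179.4/0.06432)·(1026·2.601²/2) = 0.0329·2789·3471 = 3.185e+05 Pa.
Q = V·A = 2.601·0.003249 = 0.008451 m³/s.
Pumping power P = QΔP = 0.008451·3.185e+05 = 2691.5 W = 2.691 kW.

P ≈ 2.691 kW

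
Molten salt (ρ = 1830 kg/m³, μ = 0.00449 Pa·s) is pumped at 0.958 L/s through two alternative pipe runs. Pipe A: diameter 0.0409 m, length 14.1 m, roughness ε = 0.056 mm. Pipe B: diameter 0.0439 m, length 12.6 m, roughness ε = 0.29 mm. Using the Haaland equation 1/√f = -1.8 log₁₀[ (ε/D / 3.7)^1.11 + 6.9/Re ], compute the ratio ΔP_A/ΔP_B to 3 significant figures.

ΔP_A/ΔP_B ≈ 1.29

Pipe A: V = Q/A = 0.000958/0.001314 = 0.7292 m/s; Re = 1.216e+04; ε/D = 0.00137; Haaland → f = 0.03128; ΔP_A = f(L/D)(ρV²/2) = 5247 Pa.
Pipe B: V = Q/A = 0.000958/0.001514 = 0.6329 m/s; Re = 1.132e+04; ε/D = 0.00661; Haaland → f = 0.0387; ΔP_B = f(L/D)(ρV²/2) = 4071 Pa.
ΔP_A/ΔP_B = 5247/4071 = 1.29.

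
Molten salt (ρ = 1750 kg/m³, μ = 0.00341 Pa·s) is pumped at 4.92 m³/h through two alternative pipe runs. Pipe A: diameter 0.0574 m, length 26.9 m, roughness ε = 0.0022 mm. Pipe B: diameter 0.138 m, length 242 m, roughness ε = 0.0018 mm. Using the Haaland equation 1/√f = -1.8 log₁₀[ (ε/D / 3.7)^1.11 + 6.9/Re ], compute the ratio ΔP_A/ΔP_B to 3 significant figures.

Pipe A: V = Q/A = 0.001367/0.002588 = 0.5281 m/s; Re = 1.556e+04; ε/D = 3.83e-05; Haaland → f = 0.0275; ΔP_A = f(L/D)(ρV²/2) = 3145 Pa.
Pipe B: V = Q/A = 0.001367/0.01496 = 0.09137 m/s; Re = 6471; ε/D = 1.3e-05; Haaland → f = 0.03495; ΔP_B = f(L/D)(ρV²/2) = 447.7 Pa.
ΔP_A/ΔP_B = 3145/447.7 = 7.03.

ΔP_A/ΔP_B ≈ 7.03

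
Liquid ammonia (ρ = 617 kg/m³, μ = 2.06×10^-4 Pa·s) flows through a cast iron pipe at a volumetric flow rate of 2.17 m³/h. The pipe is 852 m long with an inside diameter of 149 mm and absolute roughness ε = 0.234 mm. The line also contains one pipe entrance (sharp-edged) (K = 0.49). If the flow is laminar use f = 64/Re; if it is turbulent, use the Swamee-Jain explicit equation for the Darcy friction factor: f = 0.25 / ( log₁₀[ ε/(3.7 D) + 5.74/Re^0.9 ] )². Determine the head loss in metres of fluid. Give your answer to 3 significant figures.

Q = 2.17 m³/h = 2.17/3600 = 0.0006028 m³/s.
Cross-sectional area A = πD²/4 = π(0.149)²/4 = 0.01744 m²; mean velocity V = Q/A = 0.0006028/0.01744 = 0.03457 m/s.
Reynolds number Re = ρVD/μ = 617 · 0.03457 · 0.149 / 0.000206 = 1.543e+04.
Re > 4000 → turbulent. Relative roughness ε/D = 0.000234/0.149 = 0.00157. Swamee-Jain: f = 0.25/(log₁₀[0.00157/3.7 + 5.74/1.543e+04^0.9])² = 0.25/(log₁₀[0.000424 + 0.000976])² = 0.25/(-2.854)² = 0.0307.
Total minor-loss coefficient ΣK = 1·0.49 = 0.49.
ΔP = [f·L/D + ΣK]·(ρV²/2) = [0.0307·852/0.149 + 0.49]·(617·0.03457²/2) = [175.5 + 0.49]·0.3687 = 64.9 Pa.
Head loss h_f = ΔP/(ρg) = 64.9/(617·9.81) = 0.0107 m.

h_f ≈ 0.0107 m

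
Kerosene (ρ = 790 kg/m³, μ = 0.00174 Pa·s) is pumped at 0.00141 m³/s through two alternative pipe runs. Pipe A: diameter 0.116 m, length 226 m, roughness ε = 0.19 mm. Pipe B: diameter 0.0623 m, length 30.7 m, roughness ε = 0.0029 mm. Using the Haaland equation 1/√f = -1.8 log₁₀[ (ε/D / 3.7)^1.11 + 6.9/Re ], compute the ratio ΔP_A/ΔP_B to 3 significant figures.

Pipe A: V = Q/A = 0.00141/0.01057 = 0.1334 m/s; Re = 7027; ε/D = 0.00164; Haaland → f = 0.03592; ΔP_A = f(L/D)(ρV²/2) = 492 Pa.
Pipe B: V = Q/A = 0.00141/0.003048 = 0.4625 m/s; Re = 1.308e+04; ε/D = 4.65e-05; Haaland → f = 0.02878; ΔP_B = f(L/D)(ρV²/2) = 1198 Pa.
ΔP_A/ΔP_B = 492/1198 = 0.411.

ΔP_A/ΔP_B ≈ 0.411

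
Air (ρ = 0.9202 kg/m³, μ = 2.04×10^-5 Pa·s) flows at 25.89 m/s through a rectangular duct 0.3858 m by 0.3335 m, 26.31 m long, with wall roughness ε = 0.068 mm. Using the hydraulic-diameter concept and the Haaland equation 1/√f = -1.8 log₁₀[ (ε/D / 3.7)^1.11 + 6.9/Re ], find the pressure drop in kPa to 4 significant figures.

Hydraulic diameter D_h = 4A/P = 4·(0.3858·0.3335)/(2·(0.3858+0.3335)) = 0.5147/1.439 = 0.3577 m.
Re = ρVD_h/μ = 0.9202·25.89·0.3577/2.04e-05 = 4.178e+05.
ε/D_h = 6.8e-05/0.3577 = 0.00019; Haaland gives 1/√f = -1.8 log₁₀[1.73e-05+1.65e-05] = 8.047, so f = 0.01544.
ΔP = f(L/D_h)(ρV²/2) = 0.01544·26.31/0.3577·308.4 = 350.3 Pa.
ΔP = 0.3503 kPa.

ΔP ≈ 0.3503 kPa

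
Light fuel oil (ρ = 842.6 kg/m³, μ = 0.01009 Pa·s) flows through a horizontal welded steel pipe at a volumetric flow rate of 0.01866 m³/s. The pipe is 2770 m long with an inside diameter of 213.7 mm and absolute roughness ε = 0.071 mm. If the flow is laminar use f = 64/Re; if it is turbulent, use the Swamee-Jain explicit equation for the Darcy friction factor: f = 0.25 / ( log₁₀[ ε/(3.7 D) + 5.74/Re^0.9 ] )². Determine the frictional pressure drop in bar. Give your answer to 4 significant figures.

ΔP ≈ 0.4756 bar

Cross-sectional area A = πD²/4 = π(0.2137)²/4 = 0.03587 m²; mean velocity V = Q/A = 0.01866/0.03587 = 0.5203 m/s.
Reynolds number Re = ρVD/μ = 842.6 · 0.5203 · 0.2137 / 0.0101 = 9284.
Re > 4000 → turbulent. Relative roughness ε/D = 7.1e-05/0.2137 = 0.000332. Swamee-Jain: f = 0.25/(log₁₀[0.000332/3.7 + 5.74/9284^0.9])² = 0.25/(log₁₀[8.98e-05 + 0.00154])² = 0.25/(-2.787)² = 0.03218.
Darcy-Weisbach: ΔP = f(L/D)(ρV²/2) = 0.03218·(2770/0.2137)·(842.6·0.5203²/2) = 0.03218·1.296e+04·114 = 4.756e+04 Pa.
ΔP = 4.756e+04 Pa = 0.4756 bar.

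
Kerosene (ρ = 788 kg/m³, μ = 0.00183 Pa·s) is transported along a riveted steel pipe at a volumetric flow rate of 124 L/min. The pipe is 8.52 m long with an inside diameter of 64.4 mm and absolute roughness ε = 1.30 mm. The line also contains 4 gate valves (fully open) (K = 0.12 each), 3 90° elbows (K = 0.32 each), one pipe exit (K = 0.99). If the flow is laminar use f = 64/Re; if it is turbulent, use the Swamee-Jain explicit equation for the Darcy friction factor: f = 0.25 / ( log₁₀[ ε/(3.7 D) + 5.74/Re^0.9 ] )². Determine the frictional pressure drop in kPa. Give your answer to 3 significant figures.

Q = 124 L/min = 124/60000 = 0.002067 m³/s.
Cross-sectional area A = πD²/4 = π(0.0644)²/4 = 0.003257 m²; mean velocity V = Q/A = 0.002067/0.003257 = 0.6345 m/s.
Reynolds number Re = ρVD/μ = 788 · 0.6345 · 0.0644 / 0.00183 = 1.759e+04.
Re > 4000 → turbulent. Relative roughness ε/D = 0.0013/0.0644 = 0.0202. Swamee-Jain: f = 0.25/(log₁₀[0.0202/3.7 + 5.74/1.759e+04^0.9])² = 0.25/(log₁₀[0.00546 + 0.000867])² = 0.25/(-2.199)² = 0.0517.
Total minor-loss coefficient ΣK = 4·0.12 + 3·0.32 + 1·0.99 = 2.43.
ΔP = [f·L/D + ΣK]·(ρV²/2) = [0.0517·8.52/0.0644 + 2.43]·(788·0.6345²/2) = [6.839 + 2.43]·158.6 = 1470 Pa.
ΔP = 1470 Pa = 1.47 kPa.

ΔP ≈ 1.47 kPa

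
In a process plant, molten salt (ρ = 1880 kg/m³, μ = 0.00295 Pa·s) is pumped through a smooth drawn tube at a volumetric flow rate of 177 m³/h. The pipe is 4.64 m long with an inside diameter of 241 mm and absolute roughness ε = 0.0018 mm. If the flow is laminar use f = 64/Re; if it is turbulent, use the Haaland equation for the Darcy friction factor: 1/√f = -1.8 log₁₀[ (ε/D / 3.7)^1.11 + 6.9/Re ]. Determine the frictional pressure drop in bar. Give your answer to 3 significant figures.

ΔP ≈ 0.00339 bar

Q = 177 m³/h = 177/3600 = 0.04917 m³/s.
Cross-sectional area A = πD²/4 = π(0.241)²/4 = 0.04562 m²; mean velocity V = Q/A = 0.04917/0.04562 = 1.078 m/s.
Reynolds number Re = ρVD/μ = 1880 · 1.078 · 0.241 / 0.00295 = 1.655e+05.
Re > 4000 → turbulent. Relative roughness ε/D = 1.8e-06/0.241 = 7.47e-06. Haaland: 1/√f = -1.8 log₁₀[(7.47e-06/3.7)^1.11 + 6.9/1.655e+05] = -1.8 log₁₀[4.77e-07 + 4.17e-05] = 7.875, so f = 0.01612.
Darcy-Weisbach: ΔP = f(L/D)(ρV²/2) = 0.01612·(4.64/0.241)·(1880·1.078²/2) = 0.01612·19.25·1092 = 339 Pa.
ΔP = 339 Pa = 0.00339 bar.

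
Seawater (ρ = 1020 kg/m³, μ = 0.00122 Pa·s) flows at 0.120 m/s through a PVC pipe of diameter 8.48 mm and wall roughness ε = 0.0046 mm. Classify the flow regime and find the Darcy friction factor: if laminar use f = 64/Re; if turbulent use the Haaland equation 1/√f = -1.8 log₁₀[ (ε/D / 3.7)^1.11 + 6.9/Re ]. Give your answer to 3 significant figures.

Re = ρVD/μ = 1020·0.12·0.00848/0.00122 = 850.8.
Re < 2300 → laminar, so f = 64/Re = 0.07523 (roughness is irrelevant in laminar flow).

f ≈ 0.0752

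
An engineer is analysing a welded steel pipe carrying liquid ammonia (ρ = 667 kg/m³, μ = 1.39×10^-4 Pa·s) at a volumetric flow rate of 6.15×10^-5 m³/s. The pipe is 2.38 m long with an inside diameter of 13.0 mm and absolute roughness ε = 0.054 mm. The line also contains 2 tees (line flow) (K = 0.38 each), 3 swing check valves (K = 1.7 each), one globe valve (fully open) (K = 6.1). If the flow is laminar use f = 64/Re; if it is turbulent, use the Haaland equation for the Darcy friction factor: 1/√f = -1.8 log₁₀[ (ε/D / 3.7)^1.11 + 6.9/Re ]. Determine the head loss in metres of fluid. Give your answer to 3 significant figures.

h_f ≈ 0.195 m

Cross-sectional area A = πD²/4 = π(0.013)²/4 = 0.0001327 m²; mean velocity V = Q/A = 6.15e-05/0.0001327 = 0.4633 m/s.
Reynolds number Re = ρVD/μ = 667 · 0.4633 · 0.013 / 0.000139 = 2.89e+04.
Re > 4000 → turbulent. Relative roughness ε/D = 5.4e-05/0.013 = 0.00415. Haaland: 1/√f = -1.8 log₁₀[(0.00415/3.7)^1.11 + 6.9/2.89e+04] = -1.8 log₁₀[0.000532 + 0.000239] = 5.604, so f = 0.03185.
Total minor-loss coefficient ΣK = 2·0.38 + 3·1.7 + 1·6.1 = 12.
ΔP = [f·L/D + ΣK]·(ρV²/2) = [0.03185·2.38/0.013 + 12]·(667·0.4633²/2) = [5.83 + 12]·71.6 = 1274 Pa.
Head loss h_f = ΔP/(ρg) = 1274/(667·9.81) = 0.195 m.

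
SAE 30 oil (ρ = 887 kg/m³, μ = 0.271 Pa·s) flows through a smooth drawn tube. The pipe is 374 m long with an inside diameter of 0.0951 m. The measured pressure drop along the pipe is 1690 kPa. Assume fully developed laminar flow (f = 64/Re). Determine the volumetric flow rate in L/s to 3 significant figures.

For laminar flow, f = 64/Re with Re = ρVD/μ, so Darcy-Weisbach reduces to ΔP = 32μLV/D². Solving for V: V = ΔP·D²/(32μL) = 1.69e+06·(0.0951)²/(32·0.271·374) = 4.713 m/s.
Check: Re = ρVD/μ = 887·4.713·0.0951/0.271 = 1467 < 2300, so the laminar assumption holds.
Q = V·A = 4.713·(π/4·0.0951²) = 0.03347 m³/s = 33.5 L/s.

Q ≈ 33.5 L/s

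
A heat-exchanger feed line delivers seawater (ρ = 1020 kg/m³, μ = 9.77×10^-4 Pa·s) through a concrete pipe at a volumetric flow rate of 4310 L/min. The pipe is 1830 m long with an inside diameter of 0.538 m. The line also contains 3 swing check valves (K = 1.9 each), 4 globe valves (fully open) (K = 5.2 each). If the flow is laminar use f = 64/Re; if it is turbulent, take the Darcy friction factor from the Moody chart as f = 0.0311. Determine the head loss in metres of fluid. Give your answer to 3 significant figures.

h_f ≈ 0.673 m

Q = 4310 L/min = 4310/60000 = 0.07183 m³/s.
Cross-sectional area A = πD²/4 = π(0.538)²/4 = 0.2273 m²; mean velocity V = Q/A = 0.07183/0.2273 = 0.316 m/s.
Reynolds number Re = ρVD/μ = 1020 · 0.316 · 0.538 / 0.000977 = 1.775e+05.
Re > 4000 → turbulent; use the Moody-chart value f = 0.0311.
Total minor-loss coefficient ΣK = 3·1.9 + 4·5.2 = 26.5.
ΔP = [f·L/D + ΣK]·(ρV²/2) = [0.0311·1830/0.538 + 26.5]·(1020·0.316²/2) = [105.8 + 26.5]·50.92 = 6736 Pa.
Head loss h_f = ΔP/(ρg) = 6736/(1020·9.81) = 0.673 m.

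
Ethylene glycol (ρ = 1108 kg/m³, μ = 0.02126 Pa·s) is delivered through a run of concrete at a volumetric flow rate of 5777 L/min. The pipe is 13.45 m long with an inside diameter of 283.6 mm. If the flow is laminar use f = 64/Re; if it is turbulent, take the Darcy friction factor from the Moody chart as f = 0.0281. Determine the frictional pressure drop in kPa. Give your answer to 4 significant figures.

Q = 5777 L/min = 5777/60000 = 0.09628 m³/s.
Cross-sectional area A = πD²/4 = π(0.2836)²/4 = 0.06317 m²; mean velocity V = Q/A = 0.09628/0.06317 = 1.524 m/s.
Reynolds number Re = ρVD/μ = 1108 · 1.524 · 0.2836 / 0.0213 = 2.253e+04.
Re > 4000 → turbulent; use the Moody-chart value f = 0.0281.
Darcy-Weisbach: ΔP = f(L/D)(ρV²/2) = 0.0281·(13.45/0.2836)·(1108·1.524²/2) = 0.0281·47.43·1287 = 1715 Pa.
ΔP = 1715 Pa = 1.715 kPa.

ΔP ≈ 1.715 kPa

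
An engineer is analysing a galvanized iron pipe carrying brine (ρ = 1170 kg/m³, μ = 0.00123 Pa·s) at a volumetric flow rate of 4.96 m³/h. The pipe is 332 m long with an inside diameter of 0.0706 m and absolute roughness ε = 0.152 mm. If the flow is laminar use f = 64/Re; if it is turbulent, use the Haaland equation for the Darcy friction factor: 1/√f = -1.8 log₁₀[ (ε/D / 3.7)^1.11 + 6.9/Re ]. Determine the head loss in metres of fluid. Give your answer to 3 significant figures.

Q = 4.96 m³/h = 4.96/3600 = 0.001378 m³/s.
Cross-sectional area A = πD²/4 = π(0.0706)²/4 = 0.003915 m²; mean velocity V = Q/A = 0.001378/0.003915 = 0.3519 m/s.
Reynolds number Re = ρVD/μ = 1170 · 0.3519 · 0.0706 / 0.00123 = 2.364e+04.
Re > 4000 → turbulent. Relative roughness ε/D = 0.000152/0.0706 = 0.00215. Haaland: 1/√f = -1.8 log₁₀[(0.00215/3.7)^1.11 + 6.9/2.364e+04] = -1.8 log₁₀[0.000256 + 0.000292] = 5.87, so f = 0.02902.
Darcy-Weisbach: ΔP = f(L/D)(ρV²/2) = 0.02902·(332/0.0706)·(1170·0.3519²/2) = 0.02902·4703·72.46 = 9891 Pa.
Head loss h_f = ΔP/(ρg) = 9891/(1170·9.81) = 0.862 m.

h_f ≈ 0.862 m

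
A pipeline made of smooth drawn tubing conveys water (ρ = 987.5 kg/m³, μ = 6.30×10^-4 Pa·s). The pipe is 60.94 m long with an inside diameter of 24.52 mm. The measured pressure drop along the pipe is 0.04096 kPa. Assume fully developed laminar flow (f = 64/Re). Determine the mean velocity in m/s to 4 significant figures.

V ≈ 0.02005 m/s

For laminar flow, f = 64/Re with Re = ρVD/μ, so Darcy-Weisbach reduces to ΔP = 32μLV/D². Solving for V: V = ΔP·D²/(32μL) = 40.96·(0.02452)²/(32·0.00063·60.94) = 0.02005 m/s.
Check: Re = ρVD/μ = 987.5·0.02005·0.02452/0.00063 = 770.4 < 2300, so the laminar assumption holds.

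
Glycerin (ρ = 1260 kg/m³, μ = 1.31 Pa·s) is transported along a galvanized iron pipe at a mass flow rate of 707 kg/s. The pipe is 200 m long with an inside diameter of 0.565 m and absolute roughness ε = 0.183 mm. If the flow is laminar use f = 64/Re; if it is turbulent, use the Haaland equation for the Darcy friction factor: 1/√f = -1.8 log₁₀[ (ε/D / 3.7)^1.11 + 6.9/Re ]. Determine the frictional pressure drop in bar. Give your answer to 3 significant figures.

A = πD²/4 = π(0.565)²/4 = 0.2507 m²; mean velocity V = ṁ/(ρA) = 707/(1260 · 0.2507) = 2.238 m/s.
Reynolds number Re = ρVD/μ = 1260 · 2.238 · 0.565 / 1.31 = 1216.
Re < 2300 → laminar flow, so f = 64/Re = 64/1216 = 0.05262 (the turbulent correlation is not needed).
Darcy-Weisbach: ΔP = f(L/D)(ρV²/2) = 0.05262·(200/0.565)·(1260·2.238²/2) = 0.05262·354·3155 = 5.878e+04 Pa.
ΔP = 5.878e+04 Pa = 0.588 bar.

ΔP ≈ 0.588 bar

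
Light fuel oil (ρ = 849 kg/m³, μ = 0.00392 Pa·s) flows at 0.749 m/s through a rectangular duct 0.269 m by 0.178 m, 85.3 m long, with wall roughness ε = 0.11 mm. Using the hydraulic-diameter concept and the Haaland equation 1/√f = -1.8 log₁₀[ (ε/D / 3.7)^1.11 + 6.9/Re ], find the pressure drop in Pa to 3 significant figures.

Hydraulic diameter D_h = 4A/P = 4·(0.269·0.178)/(2·(0.269+0.178)) = 0.1915/0.894 = 0.2142 m.
Re = ρVD_h/μ = 849·0.749·0.2142/0.00392 = 3.475e+04.
ε/D_h = 0.00011/0.2142 = 0.000513; Haaland gives 1/√f = -1.8 log₁₀[5.22e-05+0.000199] = 6.481, so f = 0.02381.
ΔP = f(L/D_h)(ρV²/2) = 0.02381·85.3/0.2142·238.1 = 2257 Pa.

ΔP ≈ 2260 Pa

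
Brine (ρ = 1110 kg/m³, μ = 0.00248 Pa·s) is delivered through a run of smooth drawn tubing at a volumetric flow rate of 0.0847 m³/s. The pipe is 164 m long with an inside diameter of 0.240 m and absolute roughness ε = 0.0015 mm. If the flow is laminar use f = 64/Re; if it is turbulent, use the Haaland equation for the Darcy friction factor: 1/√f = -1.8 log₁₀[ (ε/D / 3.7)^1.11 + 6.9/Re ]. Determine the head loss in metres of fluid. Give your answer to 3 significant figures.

Cross-sectional area A = πD²/4 = π(0.24)²/4 = 0.04524 m²; mean velocity V = Q/A = 0.0847/0.04524 = 1.872 m/s.
Reynolds number Re = ρVD/μ = 1110 · 1.872 · 0.24 / 0.00248 = 2.011e+05.
Re > 4000 → turbulent. Relative roughness ε/D = 1.5e-06/0.24 = 6.25e-06. Haaland: 1/√f = -1.8 log₁₀[(6.25e-06/3.7)^1.11 + 6.9/2.011e+05] = -1.8 log₁₀[3.91e-07 + 3.43e-05] = 8.027, so f = 0.01552.
Darcy-Weisbach: ΔP = f(L/D)(ρV²/2) = 0.01552·(164/0.24)·(1110·1.872²/2) = 0.01552·683.3·1946 = 2.063e+04 Pa.
Head loss h_f = ΔP/(ρg) = 2.063e+04/(1110·9.81) = 1.89 m.

h_f ≈ 1.89 m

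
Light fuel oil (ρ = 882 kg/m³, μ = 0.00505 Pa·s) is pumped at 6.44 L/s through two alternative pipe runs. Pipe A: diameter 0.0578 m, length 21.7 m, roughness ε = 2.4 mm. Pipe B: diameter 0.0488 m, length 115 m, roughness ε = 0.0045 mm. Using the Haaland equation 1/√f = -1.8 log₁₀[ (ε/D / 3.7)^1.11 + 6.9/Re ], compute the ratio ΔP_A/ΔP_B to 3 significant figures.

Pipe A: V = Q/A = 0.00644/0.002624 = 2.454 m/s; Re = 2.478e+04; ε/D = 0.0415; Haaland → f = 0.06695; ΔP_A = f(L/D)(ρV²/2) = 6.677e+04 Pa.
Pipe B: V = Q/A = 0.00644/0.00187 = 3.443 m/s; Re = 2.935e+04; ε/D = 9.22e-05; Haaland → f = 0.02362; ΔP_B = f(L/D)(ρV²/2) = 2.91e+05 Pa.
ΔP_A/ΔP_B = 6.677e+04/2.91e+05 = 0.229.

ΔP_A/ΔP_B ≈ 0.229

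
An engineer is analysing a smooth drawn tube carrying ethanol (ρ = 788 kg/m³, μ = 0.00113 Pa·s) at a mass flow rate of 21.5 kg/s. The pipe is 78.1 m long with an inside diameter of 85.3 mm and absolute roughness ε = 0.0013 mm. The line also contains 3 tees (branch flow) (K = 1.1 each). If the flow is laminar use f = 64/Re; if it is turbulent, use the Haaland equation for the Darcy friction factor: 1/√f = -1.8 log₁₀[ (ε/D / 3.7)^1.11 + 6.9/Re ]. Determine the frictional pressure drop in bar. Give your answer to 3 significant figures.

ΔP ≈ 1.50 bar

A = πD²/4 = π(0.0853)²/4 = 0.005715 m²; mean velocity V = ṁ/(ρA) = 21.5/(788 · 0.005715) = 4.774 m/s.
Reynolds number Re = ρVD/μ = 788 · 4.774 · 0.0853 / 0.00113 = 2.84e+05.
Re > 4000 → turbulent. Relative roughness ε/D = 1.3e-06/0.0853 = 1.52e-05. Haaland: 1/√f = -1.8 log₁₀[(1.52e-05/3.7)^1.11 + 6.9/2.84e+05] = -1.8 log₁₀[1.05e-06 + 2.43e-05] = 8.273, so f = 0.01461.
Total minor-loss coefficient ΣK = 3·1.1 = 3.3.
ΔP = [f·L/D + ΣK]·(ρV²/2) = [0.01461·78.1/0.0853 + 3.3]·(788·4.774²/2) = [13.38 + 3.3]·8981 = 1.498e+05 Pa.
ΔP = 1.498e+05 Pa = 1.50 bar.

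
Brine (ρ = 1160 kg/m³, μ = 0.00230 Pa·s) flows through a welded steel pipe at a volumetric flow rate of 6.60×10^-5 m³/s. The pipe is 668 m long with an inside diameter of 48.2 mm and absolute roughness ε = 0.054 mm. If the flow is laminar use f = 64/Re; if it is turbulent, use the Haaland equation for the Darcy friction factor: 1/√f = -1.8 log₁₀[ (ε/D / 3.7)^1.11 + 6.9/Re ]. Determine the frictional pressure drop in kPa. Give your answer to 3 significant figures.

ΔP ≈ 0.765 kPa

Cross-sectional area A = πD²/4 = π(0.0482)²/4 = 0.001825 m²; mean velocity V = Q/A = 6.6e-05/0.001825 = 0.03617 m/s.
Reynolds number Re = ρVD/μ = 1160 · 0.03617 · 0.0482 / 0.0023 = 879.3.
Re < 2300 → laminar flow, so f = 64/Re = 64/879.3 = 0.07279 (the turbulent correlation is not needed).
Darcy-Weisbach: ΔP = f(L/D)(ρV²/2) = 0.07279·(668/0.0482)·(1160·0.03617²/2) = 0.07279·1.386e+04·0.7588 = 765.5 Pa.
ΔP = 765.5 Pa = 0.765 kPa.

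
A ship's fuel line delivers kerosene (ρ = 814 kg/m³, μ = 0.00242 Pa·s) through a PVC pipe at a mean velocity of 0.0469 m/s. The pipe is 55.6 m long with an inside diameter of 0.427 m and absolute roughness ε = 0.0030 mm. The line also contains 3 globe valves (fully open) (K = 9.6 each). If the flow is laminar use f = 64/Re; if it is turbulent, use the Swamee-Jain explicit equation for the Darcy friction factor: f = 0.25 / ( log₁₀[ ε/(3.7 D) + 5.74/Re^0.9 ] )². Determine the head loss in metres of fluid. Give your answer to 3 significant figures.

Reynolds number Re = ρVD/μ = 814 · 0.0469 · 0.427 / 0.00242 = 6736.
Re > 4000 → turbulent. Relative roughness ε/D = 3e-06/0.427 = 7.03e-06. Swamee-Jain: f = 0.25/(log₁₀[7.03e-06/3.7 + 5.74/6736^0.9])² = 0.25/(log₁₀[1.9e-06 + 0.00206])² = 0.25/(-2.686)² = 0.03465.
Total minor-loss coefficient ΣK = 3·9.6 = 28.8.
ΔP = [f·L/D + ΣK]·(ρV²/2) = [0.03465·55.6/0.427 + 28.8]·(814·0.0469²/2) = [4.511 + 28.8]·0.8952 = 29.82 Pa.
Head loss h_f = ΔP/(ρg) = 29.82/(814·9.81) = 0.00373 m.

h_f ≈ 0.00373 m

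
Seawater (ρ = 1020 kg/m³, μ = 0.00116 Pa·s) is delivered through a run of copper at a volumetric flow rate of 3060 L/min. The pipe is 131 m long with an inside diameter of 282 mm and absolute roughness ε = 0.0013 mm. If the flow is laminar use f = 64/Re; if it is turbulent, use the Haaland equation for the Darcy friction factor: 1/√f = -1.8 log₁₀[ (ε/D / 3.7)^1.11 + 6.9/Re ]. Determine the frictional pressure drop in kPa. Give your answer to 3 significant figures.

Q = 3060 L/min = 3060/60000 = 0.051 m³/s.
Cross-sectional area A = πD²/4 = π(0.282)²/4 = 0.06246 m²; mean velocity V = Q/A = 0.051/0.06246 = 0.8165 m/s.
Reynolds number Re = ρVD/μ = 1020 · 0.8165 · 0.282 / 0.00116 = 2.025e+05.
Re > 4000 → turbulent. Relative roughness ε/D = 1.3e-06/0.282 = 4.61e-06. Haaland: 1/√f = -1.8 log₁₀[(4.61e-06/3.7)^1.11 + 6.9/2.025e+05] = -1.8 log₁₀[2.79e-07 + 3.41e-05] = 8.035, so f = 0.01549.
Darcy-Weisbach: ΔP = f(L/D)(ρV²/2) = 0.01549·(131/0.282)·(1020·0.8165²/2) = 0.01549·464.5·340 = 2447 Pa.
ΔP = 2447 Pa = 2.45 kPa.

ΔP ≈ 2.45 kPa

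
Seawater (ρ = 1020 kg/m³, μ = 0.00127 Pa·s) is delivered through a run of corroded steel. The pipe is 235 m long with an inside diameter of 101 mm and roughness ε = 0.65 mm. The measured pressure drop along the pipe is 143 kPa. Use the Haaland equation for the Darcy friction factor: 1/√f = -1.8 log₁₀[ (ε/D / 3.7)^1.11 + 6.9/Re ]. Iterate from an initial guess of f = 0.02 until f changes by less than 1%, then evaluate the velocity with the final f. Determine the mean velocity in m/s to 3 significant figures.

Rearranging Darcy-Weisbach: V = √(2·ΔP·D/(f·L·ρ)). With ε/D = 0.00065/0.101 = 0.00644, iterate starting from f = 0.02:
  f = 0.02 → V = √(2·1.43e+05·0.101/(0.02·235·1020)) = 2.455 m/s; Re = ρVD/μ = 1.991e+05; f → 0.03326
  f = 0.03326 → V = 1.903 m/s; Re = 1.544e+05; f → 0.03337
Converged (Δf/f < 1%). With the final f = 0.03337: V = √(2·1.43e+05·0.101/(0.03337·235·1020)) = 1.9 m/s.

V ≈ 1.90 m/s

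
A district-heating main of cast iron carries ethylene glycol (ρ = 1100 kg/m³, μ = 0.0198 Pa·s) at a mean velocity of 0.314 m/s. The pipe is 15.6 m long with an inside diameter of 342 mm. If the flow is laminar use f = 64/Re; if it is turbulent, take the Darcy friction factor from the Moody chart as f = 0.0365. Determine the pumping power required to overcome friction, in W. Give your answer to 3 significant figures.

P ≈ 2.60 W

Reynolds number Re = ρVD/μ = 1100 · 0.314 · 0.342 / 0.0198 = 5966.
Re > 4000 → turbulent; use the Moody-chart value f = 0.0365.
Darcy-Weisbach: ΔP = f(L/D)(ρV²/2) = 0.0365·(15.6/0.342)·(1100·0.314²/2) = 0.0365·45.61·54.23 = 90.28 Pa.
Q = V·A = 0.314·0.09186 = 0.02885 m³/s.
Pumping power P = QΔP = 0.02885·90.28 = 2.604 W = 2.60 W.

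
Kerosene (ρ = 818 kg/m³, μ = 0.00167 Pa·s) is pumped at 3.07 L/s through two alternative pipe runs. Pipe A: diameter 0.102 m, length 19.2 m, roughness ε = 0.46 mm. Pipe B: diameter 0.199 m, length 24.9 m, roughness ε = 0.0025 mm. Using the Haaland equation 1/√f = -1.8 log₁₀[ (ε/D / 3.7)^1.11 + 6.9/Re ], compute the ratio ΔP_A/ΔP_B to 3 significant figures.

Pipe A: V = Q/A = 0.00307/0.008171 = 0.3757 m/s; Re = 1.877e+04; ε/D = 0.00451; Haaland → f = 0.03379; ΔP_A = f(L/D)(ρV²/2) = 367.2 Pa.
Pipe B: V = Q/A = 0.00307/0.0311 = 0.09871 m/s; Re = 9621; ε/D = 1.26e-05; Haaland → f = 0.03123; ΔP_B = f(L/D)(ρV²/2) = 15.57 Pa.
ΔP_A/ΔP_B = 367.2/15.57 = 23.6.

ΔP_A/ΔP_B ≈ 23.6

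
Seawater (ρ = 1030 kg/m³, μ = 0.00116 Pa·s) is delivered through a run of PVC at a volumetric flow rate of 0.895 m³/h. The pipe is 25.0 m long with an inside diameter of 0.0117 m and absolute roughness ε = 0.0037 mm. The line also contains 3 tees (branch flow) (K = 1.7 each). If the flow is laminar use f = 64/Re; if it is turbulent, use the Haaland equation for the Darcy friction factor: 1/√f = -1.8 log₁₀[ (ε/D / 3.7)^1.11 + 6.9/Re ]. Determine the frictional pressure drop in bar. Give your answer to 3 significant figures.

Q = 0.895 m³/h = 0.895/3600 = 0.0002486 m³/s.
Cross-sectional area A = πD²/4 = π(0.0117)²/4 = 0.0001075 m²; mean velocity V = Q/A = 0.0002486/0.0001075 = 2.312 m/s.
Reynolds number Re = ρVD/μ = 1030 · 2.312 · 0.0117 / 0.00116 = 2.402e+04.
Re > 4000 → turbulent. Relative roughness ε/D = 3.7e-06/0.0117 = 0.000316. Haaland: 1/√f = -1.8 log₁₀[(0.000316/3.7)^1.11 + 6.9/2.402e+04] = -1.8 log₁₀[3.05e-05 + 0.000287] = 6.296, so f = 0.02522.
Total minor-loss coefficient ΣK = 3·1.7 = 5.1.
ΔP = [f·L/D + ΣK]·(ρV²/2) = [0.02522·25/0.0117 + 5.1]·(1030·2.312²/2) = [53.9 + 5.1]·2754 = 1.625e+05 Pa.
ΔP = 1.625e+05 Pa = 1.62 bar.

ΔP ≈ 1.62 bar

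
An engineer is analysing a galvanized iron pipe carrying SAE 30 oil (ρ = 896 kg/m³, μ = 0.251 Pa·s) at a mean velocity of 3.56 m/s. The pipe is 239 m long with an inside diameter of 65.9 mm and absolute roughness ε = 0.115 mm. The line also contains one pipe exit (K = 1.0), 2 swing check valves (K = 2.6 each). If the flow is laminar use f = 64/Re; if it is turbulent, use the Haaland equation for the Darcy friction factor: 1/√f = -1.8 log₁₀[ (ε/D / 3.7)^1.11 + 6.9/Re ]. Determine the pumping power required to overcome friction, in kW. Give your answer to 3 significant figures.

P ≈ 19.5 kW

Reynolds number Re = ρVD/μ = 896 · 3.56 · 0.0659 / 0.251 = 837.5.
Re < 2300 → laminar flow, so f = 64/Re = 64/837.5 = 0.07642 (the turbulent correlation is not needed).
Total minor-loss coefficient ΣK = 1·1 + 2·2.6 = 6.2.
ΔP = [f·L/D + ΣK]·(ρV²/2) = [0.07642·239/0.0659 + 6.2]·(896·3.56²/2) = [277.2 + 6.2]·5678 = 1.609e+06 Pa.
Q = V·A = 3.56·0.003411 = 0.01214 m³/s.
Pumping power P = QΔP = 0.01214·1.609e+06 = 19540 W = 19.5 kW.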